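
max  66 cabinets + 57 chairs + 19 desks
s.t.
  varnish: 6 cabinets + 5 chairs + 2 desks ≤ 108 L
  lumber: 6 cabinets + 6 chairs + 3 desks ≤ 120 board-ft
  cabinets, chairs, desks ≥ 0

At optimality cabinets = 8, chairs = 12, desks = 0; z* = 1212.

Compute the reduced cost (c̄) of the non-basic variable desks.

-5

Check each constraint at x*: varnish 108/108 (tight); lumber 120/120 (tight).
Dual feasibility on the basic columns requires 6·y_varnish + 6·y_lumber = 66, 5·y_varnish + 6·y_lumber = 57.
Solving: y_varnish = 9, y_lumber = 2.
Reduced cost of desks: c₃ − yᵀa₃ = 19 − (9·2 + 2·3) = 19 − 24 = -5.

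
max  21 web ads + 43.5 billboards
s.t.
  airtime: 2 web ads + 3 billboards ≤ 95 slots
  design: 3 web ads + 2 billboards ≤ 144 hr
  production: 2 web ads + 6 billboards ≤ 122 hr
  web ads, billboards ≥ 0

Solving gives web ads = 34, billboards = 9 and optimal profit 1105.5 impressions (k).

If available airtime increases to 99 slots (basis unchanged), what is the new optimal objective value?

Check each constraint at x*: airtime 95/95 (tight); design 120/144 (slack 24); production 122/122 (tight).
Slack constraints have shadow price 0 (complementary slackness).
From A_Bᵀ y = c: 2·y_airtime + 2·y_production = 21; 3·y_airtime + 6·y_production = 43.5.
→ y_airtime = 6.5 and y_production = 4.
Δz = y_airtime·Δb = 6.5 × (4) = 26, so new z* = 1105.5 + 26 = 1131.5.

1131.5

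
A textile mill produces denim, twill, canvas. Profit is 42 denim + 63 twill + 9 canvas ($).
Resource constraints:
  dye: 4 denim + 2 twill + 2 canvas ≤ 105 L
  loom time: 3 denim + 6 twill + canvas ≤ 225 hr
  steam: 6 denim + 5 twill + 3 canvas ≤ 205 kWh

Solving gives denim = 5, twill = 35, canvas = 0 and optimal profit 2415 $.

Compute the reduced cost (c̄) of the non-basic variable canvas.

-8

At the optimum: dye uses 90 of 105 (slack = 15); loom time uses 225 of 225 (binding); steam uses 205 of 205 (binding).
Slack constraints have shadow price 0 (complementary slackness).
From A_Bᵀ y = c: 3·y_loom time + 6·y_steam = 42; 6·y_loom time + 5·y_steam = 63.
Solving: y_loom time = 8, y_steam = 3.
Reduced cost of canvas: c₃ − yᵀa₃ = 9 − (8·1 + 3·3) = 9 − 17 = -8.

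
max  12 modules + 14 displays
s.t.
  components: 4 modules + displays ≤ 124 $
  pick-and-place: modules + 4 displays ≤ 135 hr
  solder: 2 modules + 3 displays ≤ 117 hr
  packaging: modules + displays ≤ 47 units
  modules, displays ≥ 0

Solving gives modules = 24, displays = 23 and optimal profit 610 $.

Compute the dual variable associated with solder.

Binding: solder and packaging. Non-binding: components (5 unused), pick-and-place (19 unused).
Slack constraints have shadow price 0 (complementary slackness).
From A_Bᵀ y = c: 2·y_solder + 1·y_packaging = 12; 3·y_solder + 1·y_packaging = 14.
Solving: y_solder = 2, y_packaging = 8.
Shadow price of solder = 2.

2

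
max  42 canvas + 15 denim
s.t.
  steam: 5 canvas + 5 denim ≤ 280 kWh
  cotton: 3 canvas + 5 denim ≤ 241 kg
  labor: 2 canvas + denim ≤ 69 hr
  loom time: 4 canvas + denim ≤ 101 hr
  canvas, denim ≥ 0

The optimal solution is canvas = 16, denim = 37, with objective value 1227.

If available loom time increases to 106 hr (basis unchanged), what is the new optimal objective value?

Check each constraint at x*: steam 265/280 (slack 15); cotton 233/241 (slack 8); labor 69/69 (tight); loom time 101/101 (tight).
Slack constraints have shadow price 0 (complementary slackness).
The binding rows give the dual system: 2·y_labor + 4·y_loom time = 42 and 1·y_labor + 1·y_loom time = 15.
Solving: y_labor = 9, y_loom time = 6.
Δz = y_loom time·Δb = 6 × (5) = 30, so new z* = 1227 + 30 = 1257.

1257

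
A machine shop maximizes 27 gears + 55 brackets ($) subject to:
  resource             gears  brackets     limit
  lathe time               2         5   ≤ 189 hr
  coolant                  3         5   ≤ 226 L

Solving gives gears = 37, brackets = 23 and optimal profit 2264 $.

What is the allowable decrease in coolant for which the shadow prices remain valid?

Binding constraints: lathe time, coolant. The basis is B = [[2,5],[3,5]] with det -5.
Per unit decrease in coolant, x* moves by d = (-1, 0.4).
The basis stays optimal until gears reaches 0; allowable decrease = 37 L.

37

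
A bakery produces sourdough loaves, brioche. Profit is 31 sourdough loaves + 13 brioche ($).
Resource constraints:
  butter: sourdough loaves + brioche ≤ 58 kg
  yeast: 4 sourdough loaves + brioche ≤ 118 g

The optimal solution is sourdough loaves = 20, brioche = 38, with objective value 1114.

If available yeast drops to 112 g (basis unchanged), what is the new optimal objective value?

At the optimum: butter uses 58 of 58 (binding); yeast uses 118 of 118 (binding).
The binding rows give the dual system: 1·y_butter + 4·y_yeast = 31 and 1·y_butter + 1·y_yeast = 13.
→ y_butter = 7 and y_yeast = 6.
Δz = y_yeast·Δb = 6 × (-6) = -36, so new z* = 1114 − 36 = 1078.

1078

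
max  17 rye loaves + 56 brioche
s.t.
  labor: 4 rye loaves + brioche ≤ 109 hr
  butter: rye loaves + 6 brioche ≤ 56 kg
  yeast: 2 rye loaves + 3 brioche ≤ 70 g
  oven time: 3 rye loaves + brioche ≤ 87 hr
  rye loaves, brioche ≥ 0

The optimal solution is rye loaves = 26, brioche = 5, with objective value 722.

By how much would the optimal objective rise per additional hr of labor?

2

At the optimum: labor uses 109 of 109 (binding); butter uses 56 of 56 (binding); yeast uses 67 of 70 (slack = 3); oven time uses 83 of 87 (slack = 4).
Slack constraints have shadow price 0 (complementary slackness).
From A_Bᵀ y = c: 4·y_labor + 1·y_butter = 17; 1·y_labor + 6·y_butter = 56.
Solving: y_labor = 2, y_butter = 9.
Shadow price of labor = 2.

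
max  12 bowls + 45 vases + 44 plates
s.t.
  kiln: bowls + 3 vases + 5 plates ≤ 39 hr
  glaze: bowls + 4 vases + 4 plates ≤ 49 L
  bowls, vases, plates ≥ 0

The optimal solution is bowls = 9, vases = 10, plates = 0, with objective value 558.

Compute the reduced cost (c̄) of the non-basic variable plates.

Check each constraint at x*: kiln 39/39 (tight); glaze 49/49 (tight).
Dual feasibility on the basic columns requires 1·y_kiln + 1·y_glaze = 12, 3·y_kiln + 4·y_glaze = 45.
Solving: y_kiln = 3, y_glaze = 9.
Reduced cost of plates: c₃ − yᵀa₃ = 44 − (3·5 + 9·4) = 44 − 51 = -7.

-7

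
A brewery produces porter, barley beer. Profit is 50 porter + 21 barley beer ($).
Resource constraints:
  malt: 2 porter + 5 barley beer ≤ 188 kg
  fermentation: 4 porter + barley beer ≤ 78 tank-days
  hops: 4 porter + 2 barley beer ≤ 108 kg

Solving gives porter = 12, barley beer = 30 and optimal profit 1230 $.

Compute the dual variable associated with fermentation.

4

Binding: fermentation and hops. Non-binding: malt (14 unused).
Slack constraints have shadow price 0 (complementary slackness).
Dual feasibility on the basic columns requires 4·y_fermentation + 4·y_hops = 50, 1·y_fermentation + 2·y_hops = 21.
This yields shadow prices y_fermentation = 4, y_hops = 8.5.
Shadow price of fermentation = 4.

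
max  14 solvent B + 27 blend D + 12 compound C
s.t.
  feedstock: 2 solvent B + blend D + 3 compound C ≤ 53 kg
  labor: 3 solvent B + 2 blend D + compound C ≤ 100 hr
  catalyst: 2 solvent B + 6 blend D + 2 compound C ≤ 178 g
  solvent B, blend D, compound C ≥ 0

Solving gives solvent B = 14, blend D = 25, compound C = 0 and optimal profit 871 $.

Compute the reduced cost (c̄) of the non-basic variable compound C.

-5

At the optimum: feedstock uses 53 of 53 (binding); labor uses 92 of 100 (slack = 8); catalyst uses 178 of 178 (binding).
By complementary slackness, y = 0 for the non-binding constraint.
The binding rows give the dual system: 2·y_feedstock + 2·y_catalyst = 14 and 1·y_feedstock + 6·y_catalyst = 27.
This yields shadow prices y_feedstock = 3, y_catalyst = 4.
Reduced cost of compound C: c₃ − yᵀa₃ = 12 − (3·3 + 4·2) = 12 − 17 = -5.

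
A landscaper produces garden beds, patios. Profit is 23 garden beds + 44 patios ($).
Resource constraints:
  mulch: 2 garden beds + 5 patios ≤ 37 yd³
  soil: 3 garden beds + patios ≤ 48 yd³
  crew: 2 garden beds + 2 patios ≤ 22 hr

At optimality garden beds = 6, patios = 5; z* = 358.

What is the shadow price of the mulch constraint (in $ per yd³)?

7

Binding: mulch and crew. Non-binding: soil (25 unused).
By complementary slackness, y = 0 for the non-binding constraint.
From A_Bᵀ y = c: 2·y_mulch + 2·y_crew = 23; 5·y_mulch + 2·y_crew = 44.
Solving: y_mulch = 7, y_crew = 4.5.
Shadow price of mulch = 7.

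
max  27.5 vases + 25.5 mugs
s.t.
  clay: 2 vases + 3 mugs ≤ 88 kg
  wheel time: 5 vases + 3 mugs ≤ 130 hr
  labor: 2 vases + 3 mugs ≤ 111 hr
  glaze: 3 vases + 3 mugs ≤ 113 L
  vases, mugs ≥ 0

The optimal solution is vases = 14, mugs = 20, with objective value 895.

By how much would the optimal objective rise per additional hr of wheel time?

3.5

Binding: clay and wheel time. Non-binding: labor (23 unused), glaze (11 unused).
Slack constraints have shadow price 0 (complementary slackness).
The binding rows give the dual system: 2·y_clay + 5·y_wheel time = 27.5 and 3·y_clay + 3·y_wheel time = 25.5.
→ y_clay = 5 and y_wheel time = 3.5.
Shadow price of wheel time = 3.5.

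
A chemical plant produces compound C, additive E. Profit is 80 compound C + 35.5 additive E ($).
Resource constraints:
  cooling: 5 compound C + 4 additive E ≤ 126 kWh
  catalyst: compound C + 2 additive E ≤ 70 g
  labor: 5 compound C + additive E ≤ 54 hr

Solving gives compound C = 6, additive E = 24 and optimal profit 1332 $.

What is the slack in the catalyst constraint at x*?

catalyst used = 1·6 + 2·24 = 54; slack = 70 − 54 = 16.

16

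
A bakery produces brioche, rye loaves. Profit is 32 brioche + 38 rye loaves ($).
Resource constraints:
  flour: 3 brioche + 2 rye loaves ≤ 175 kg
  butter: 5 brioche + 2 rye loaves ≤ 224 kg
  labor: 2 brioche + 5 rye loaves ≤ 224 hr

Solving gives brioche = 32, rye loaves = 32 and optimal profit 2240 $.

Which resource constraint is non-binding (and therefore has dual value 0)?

flour: 160/175 (slack 15)
butter: 224/224 (binding)
labor: 224/224 (binding)
By complementary slackness, a constraint with positive slack has shadow price 0 → flour.

flour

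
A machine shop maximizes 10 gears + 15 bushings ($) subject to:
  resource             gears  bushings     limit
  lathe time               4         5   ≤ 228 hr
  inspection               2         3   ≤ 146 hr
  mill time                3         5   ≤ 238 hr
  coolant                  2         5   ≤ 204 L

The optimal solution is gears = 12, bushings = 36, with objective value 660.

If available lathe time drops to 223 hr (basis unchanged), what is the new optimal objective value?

650

Binding: lathe time and coolant. Non-binding: inspection (14 unused), mill time (22 unused).
Since inspection, mill time are not tight, their duals are 0.
Dual feasibility on the basic columns requires 4·y_lathe time + 2·y_coolant = 10, 5·y_lathe time + 5·y_coolant = 15.
Solving: y_lathe time = 2, y_coolant = 1.
Δz = y_lathe time·Δb = 2 × (-5) = -10, so new z* = 660 − 10 = 650.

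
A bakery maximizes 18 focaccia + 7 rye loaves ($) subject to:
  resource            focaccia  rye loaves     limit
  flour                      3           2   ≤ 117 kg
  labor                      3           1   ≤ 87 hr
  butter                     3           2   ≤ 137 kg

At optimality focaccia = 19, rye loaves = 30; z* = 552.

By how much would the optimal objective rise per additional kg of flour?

1

At the optimum: flour uses 117 of 117 (binding); labor uses 87 of 87 (binding); butter uses 117 of 137 (slack = 20).
Slack constraints have shadow price 0 (complementary slackness).
Dual feasibility on the basic columns requires 3·y_flour + 3·y_labor = 18, 2·y_flour + 1·y_labor = 7.
→ y_flour = 1 and y_labor = 5.
Shadow price of flour = 1.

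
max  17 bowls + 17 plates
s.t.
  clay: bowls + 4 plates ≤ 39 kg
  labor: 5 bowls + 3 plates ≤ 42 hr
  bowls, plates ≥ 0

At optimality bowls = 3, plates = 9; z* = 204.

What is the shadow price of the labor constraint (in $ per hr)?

3

Both clay and labor are binding at x*.
From A_Bᵀ y = c: 1·y_clay + 5·y_labor = 17; 4·y_clay + 3·y_labor = 17.
Solving: y_clay = 2, y_labor = 3.
Shadow price of labor = 3.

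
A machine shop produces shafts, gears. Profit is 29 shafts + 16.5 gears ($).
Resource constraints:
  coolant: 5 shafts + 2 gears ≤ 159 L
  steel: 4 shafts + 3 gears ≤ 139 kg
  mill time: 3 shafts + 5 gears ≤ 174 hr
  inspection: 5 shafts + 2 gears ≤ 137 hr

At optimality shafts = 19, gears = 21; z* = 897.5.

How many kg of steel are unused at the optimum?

steel used = 4·19 + 3·21 = 139; slack = 139 − 139 = 0.

0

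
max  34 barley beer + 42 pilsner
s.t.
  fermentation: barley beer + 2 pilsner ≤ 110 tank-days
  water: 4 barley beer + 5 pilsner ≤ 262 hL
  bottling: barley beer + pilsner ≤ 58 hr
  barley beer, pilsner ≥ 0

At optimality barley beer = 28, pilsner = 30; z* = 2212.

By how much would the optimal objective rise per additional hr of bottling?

Binding: water and bottling. Non-binding: fermentation (22 unused).
Since fermentation is not tight, its dual is 0.
Dual feasibility on the basic columns requires 4·y_water + 1·y_bottling = 34, 5·y_water + 1·y_bottling = 42.
This yields shadow prices y_water = 8, y_bottling = 2.
Shadow price of bottling = 2.

2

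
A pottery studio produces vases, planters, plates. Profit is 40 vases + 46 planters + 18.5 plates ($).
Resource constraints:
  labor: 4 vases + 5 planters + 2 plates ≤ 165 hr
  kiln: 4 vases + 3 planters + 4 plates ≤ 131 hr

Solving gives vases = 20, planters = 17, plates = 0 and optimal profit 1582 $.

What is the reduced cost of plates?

At the optimum: labor uses 165 of 165 (binding); kiln uses 131 of 131 (binding).
Dual feasibility on the basic columns requires 4·y_labor + 4·y_kiln = 40, 5·y_labor + 3·y_kiln = 46.
Solving: y_labor = 8, y_kiln = 2.
Reduced cost of plates: c₃ − yᵀa₃ = 18.5 − (8·2 + 2·4) = 18.5 − 24 = -5.5.

-5.5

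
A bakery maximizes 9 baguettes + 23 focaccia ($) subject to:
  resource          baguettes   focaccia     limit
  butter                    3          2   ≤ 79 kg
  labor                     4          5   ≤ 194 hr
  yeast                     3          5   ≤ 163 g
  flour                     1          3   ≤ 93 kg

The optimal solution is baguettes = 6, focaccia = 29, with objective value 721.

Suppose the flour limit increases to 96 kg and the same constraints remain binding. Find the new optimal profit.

Check each constraint at x*: butter 76/79 (slack 3); labor 169/194 (slack 25); yeast 163/163 (tight); flour 93/93 (tight).
Slack constraints have shadow price 0 (complementary slackness).
The binding rows give the dual system: 3·y_yeast + 1·y_flour = 9 and 5·y_yeast + 3·y_flour = 23.
Solving: y_yeast = 1, y_flour = 6.
Δz = y_flour·Δb = 6 × (3) = 18, so new z* = 721 + 18 = 739.

739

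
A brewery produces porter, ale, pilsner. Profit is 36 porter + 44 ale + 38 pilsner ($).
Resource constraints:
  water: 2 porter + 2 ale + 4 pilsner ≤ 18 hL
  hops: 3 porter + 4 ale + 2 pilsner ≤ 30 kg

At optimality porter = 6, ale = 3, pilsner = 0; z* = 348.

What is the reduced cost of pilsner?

Check each constraint at x*: water 18/18 (tight); hops 30/30 (tight).
The binding rows give the dual system: 2·y_water + 3·y_hops = 36 and 2·y_water + 4·y_hops = 44.
This yields shadow prices y_water = 6, y_hops = 8.
Reduced cost of pilsner: c₃ − yᵀa₃ = 38 − (6·4 + 8·2) = 38 − 40 = -2.

-2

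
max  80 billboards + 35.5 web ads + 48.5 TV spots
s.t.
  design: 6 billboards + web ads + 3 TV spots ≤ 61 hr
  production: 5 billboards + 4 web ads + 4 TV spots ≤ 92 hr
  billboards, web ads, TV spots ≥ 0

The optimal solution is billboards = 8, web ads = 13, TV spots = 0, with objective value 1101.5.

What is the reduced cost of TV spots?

Check each constraint at x*: design 61/61 (tight); production 92/92 (tight).
Dual feasibility on the basic columns requires 6·y_design + 5·y_production = 80, 1·y_design + 4·y_production = 35.5.
This yields shadow prices y_design = 7.5, y_production = 7.
Reduced cost of TV spots: c₃ − yᵀa₃ = 48.5 − (7.5·3 + 7·4) = 48.5 − 50.5 = -2.

-2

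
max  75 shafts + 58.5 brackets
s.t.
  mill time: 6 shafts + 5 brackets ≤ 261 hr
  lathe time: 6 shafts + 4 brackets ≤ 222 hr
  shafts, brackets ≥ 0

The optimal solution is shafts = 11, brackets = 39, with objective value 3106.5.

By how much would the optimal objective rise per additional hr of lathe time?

4

At the optimum: mill time uses 261 of 261 (binding); lathe time uses 222 of 222 (binding).
The binding rows give the dual system: 6·y_mill time + 6·y_lathe time = 75 and 5·y_mill time + 4·y_lathe time = 58.5.
→ y_mill time = 8.5 and y_lathe time = 4.
Shadow price of lathe time = 4.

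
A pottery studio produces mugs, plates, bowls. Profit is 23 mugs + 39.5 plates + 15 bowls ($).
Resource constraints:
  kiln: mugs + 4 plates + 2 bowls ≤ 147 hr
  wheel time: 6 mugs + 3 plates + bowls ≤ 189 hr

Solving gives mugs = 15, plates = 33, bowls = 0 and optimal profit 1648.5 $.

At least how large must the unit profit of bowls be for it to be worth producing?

18.5

Check each constraint at x*: kiln 147/147 (tight); wheel time 189/189 (tight).
Dual feasibility on the basic columns requires 1·y_kiln + 6·y_wheel time = 23, 4·y_kiln + 3·y_wheel time = 39.5.
This yields shadow prices y_kiln = 8, y_wheel time = 2.5.
bowls enters the basis when its profit ≥ yᵀa₃ = 8·2 + 2.5·1 = 18.5.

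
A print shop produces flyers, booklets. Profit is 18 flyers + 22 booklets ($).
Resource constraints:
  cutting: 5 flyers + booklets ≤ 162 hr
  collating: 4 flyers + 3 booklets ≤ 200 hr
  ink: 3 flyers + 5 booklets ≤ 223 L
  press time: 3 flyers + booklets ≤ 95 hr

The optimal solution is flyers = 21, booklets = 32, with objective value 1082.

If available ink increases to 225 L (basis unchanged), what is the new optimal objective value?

At the optimum: cutting uses 137 of 162 (slack = 25); collating uses 180 of 200 (slack = 20); ink uses 223 of 223 (binding); press time uses 95 of 95 (binding).
By complementary slackness, y = 0 for the non-binding constraints.
From A_Bᵀ y = c: 3·y_ink + 3·y_press time = 18; 5·y_ink + 1·y_press time = 22.
This yields shadow prices y_ink = 4, y_press time = 2.
Δz = y_ink·Δb = 4 × (2) = 8, so new z* = 1082 + 8 = 1090.

1090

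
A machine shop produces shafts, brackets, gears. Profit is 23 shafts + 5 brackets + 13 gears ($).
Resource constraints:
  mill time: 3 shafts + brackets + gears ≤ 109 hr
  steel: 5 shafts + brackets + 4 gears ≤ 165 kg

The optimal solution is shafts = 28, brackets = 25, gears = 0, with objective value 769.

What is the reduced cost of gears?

At the optimum: mill time uses 109 of 109 (binding); steel uses 165 of 165 (binding).
The binding rows give the dual system: 3·y_mill time + 5·y_steel = 23 and 1·y_mill time + 1·y_steel = 5.
This yields shadow prices y_mill time = 1, y_steel = 4.
Reduced cost of gears: c₃ − yᵀa₃ = 13 − (1·1 + 4·4) = 13 − 17 = -4.

-4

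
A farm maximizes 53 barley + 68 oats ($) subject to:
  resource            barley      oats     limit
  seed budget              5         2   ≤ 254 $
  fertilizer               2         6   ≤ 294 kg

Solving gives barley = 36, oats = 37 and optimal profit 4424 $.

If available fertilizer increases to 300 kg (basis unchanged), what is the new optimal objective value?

Check each constraint at x*: seed budget 254/254 (tight); fertilizer 294/294 (tight).
The binding rows give the dual system: 5·y_seed budget + 2·y_fertilizer = 53 and 2·y_seed budget + 6·y_fertilizer = 68.
Solving: y_seed budget = 7, y_fertilizer = 9.
Δz = y_fertilizer·Δb = 9 × (6) = 54, so new z* = 4424 + 54 = 4478.

4478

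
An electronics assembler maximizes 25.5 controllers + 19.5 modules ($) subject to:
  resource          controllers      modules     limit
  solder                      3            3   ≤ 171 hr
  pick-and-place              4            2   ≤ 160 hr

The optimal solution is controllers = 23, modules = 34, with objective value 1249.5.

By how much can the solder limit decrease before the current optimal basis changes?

Binding constraints: solder, pick-and-place. The basis is B = [[3,3],[4,2]] with det -6.
Per unit decrease in solder, x* moves by d = (0.3333, -0.6667).
The basis stays optimal until modules reaches 0; allowable decrease = 51 hr.

51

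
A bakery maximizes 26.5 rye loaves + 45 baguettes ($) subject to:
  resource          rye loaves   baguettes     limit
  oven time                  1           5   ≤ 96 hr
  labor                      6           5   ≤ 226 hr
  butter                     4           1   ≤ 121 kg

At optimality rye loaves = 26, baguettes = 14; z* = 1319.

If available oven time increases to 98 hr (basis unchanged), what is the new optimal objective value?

Check each constraint at x*: oven time 96/96 (tight); labor 226/226 (tight); butter 118/121 (slack 3).
Since butter is not tight, its dual is 0.
From A_Bᵀ y = c: 1·y_oven time + 6·y_labor = 26.5; 5·y_oven time + 5·y_labor = 45.
This yields shadow prices y_oven time = 5.5, y_labor = 3.5.
Δz = y_oven time·Δb = 5.5 × (2) = 11, so new z* = 1319 + 11 = 1330.

1330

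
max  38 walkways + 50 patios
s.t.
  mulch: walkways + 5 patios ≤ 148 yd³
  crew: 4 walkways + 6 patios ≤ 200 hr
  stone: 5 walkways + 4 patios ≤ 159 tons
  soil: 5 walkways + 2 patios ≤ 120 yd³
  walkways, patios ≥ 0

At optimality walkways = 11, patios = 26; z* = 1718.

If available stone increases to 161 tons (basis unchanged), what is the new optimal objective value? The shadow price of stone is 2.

Δb = 2, so new z* = 1718 + (2)·(2) = 1718 + 4 = 1722.

1722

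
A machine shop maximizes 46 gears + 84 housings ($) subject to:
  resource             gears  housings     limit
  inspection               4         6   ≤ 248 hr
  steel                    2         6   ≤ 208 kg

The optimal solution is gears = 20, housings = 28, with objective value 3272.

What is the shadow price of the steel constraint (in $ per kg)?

At the optimum: inspection uses 248 of 248 (binding); steel uses 208 of 208 (binding).
Dual feasibility on the basic columns requires 4·y_inspection + 2·y_steel = 46, 6·y_inspection + 6·y_steel = 84.
→ y_inspection = 9 and y_steel = 5.
Shadow price of steel = 5.

5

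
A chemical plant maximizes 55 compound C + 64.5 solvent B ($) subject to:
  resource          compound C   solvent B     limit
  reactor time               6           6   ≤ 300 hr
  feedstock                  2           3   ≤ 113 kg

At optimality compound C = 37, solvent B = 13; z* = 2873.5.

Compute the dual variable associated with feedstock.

9.5

Both reactor time and feedstock are binding at x*.
Dual feasibility on the basic columns requires 6·y_reactor time + 2·y_feedstock = 55, 6·y_reactor time + 3·y_feedstock = 64.5.
Solving: y_reactor time = 6, y_feedstock = 9.5.
Shadow price of feedstock = 9.5.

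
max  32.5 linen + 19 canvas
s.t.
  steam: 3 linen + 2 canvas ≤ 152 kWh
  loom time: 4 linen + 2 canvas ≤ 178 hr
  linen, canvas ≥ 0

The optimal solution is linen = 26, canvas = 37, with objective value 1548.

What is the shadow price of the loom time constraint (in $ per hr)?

4

Both steam and loom time are binding at x*.
Dual feasibility on the basic columns requires 3·y_steam + 4·y_loom time = 32.5, 2·y_steam + 2·y_loom time = 19.
This yields shadow prices y_steam = 5.5, y_loom time = 4.
Shadow price of loom time = 4.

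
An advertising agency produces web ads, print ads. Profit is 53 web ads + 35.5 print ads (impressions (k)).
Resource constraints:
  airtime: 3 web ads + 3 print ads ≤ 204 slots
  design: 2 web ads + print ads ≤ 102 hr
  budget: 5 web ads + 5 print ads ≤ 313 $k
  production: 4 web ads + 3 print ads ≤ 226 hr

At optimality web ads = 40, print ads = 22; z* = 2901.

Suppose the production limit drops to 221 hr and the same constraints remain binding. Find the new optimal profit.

2856

Binding: design and production. Non-binding: airtime (18 unused), budget (3 unused).
Slack constraints have shadow price 0 (complementary slackness).
The binding rows give the dual system: 2·y_design + 4·y_production = 53 and 1·y_design + 3·y_production = 35.5.
→ y_design = 8.5 and y_production = 9.
Δz = y_production·Δb = 9 × (-5) = -45, so new z* = 2901 − 45 = 2856.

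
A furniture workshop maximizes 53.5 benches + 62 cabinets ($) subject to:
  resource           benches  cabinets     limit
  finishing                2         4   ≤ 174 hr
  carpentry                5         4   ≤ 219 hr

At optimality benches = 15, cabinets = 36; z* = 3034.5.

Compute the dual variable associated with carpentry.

Both finishing and carpentry are binding at x*.
From A_Bᵀ y = c: 2·y_finishing + 5·y_carpentry = 53.5; 4·y_finishing + 4·y_carpentry = 62.
This yields shadow prices y_finishing = 8, y_carpentry = 7.5.
Shadow price of carpentry = 7.5.

7.5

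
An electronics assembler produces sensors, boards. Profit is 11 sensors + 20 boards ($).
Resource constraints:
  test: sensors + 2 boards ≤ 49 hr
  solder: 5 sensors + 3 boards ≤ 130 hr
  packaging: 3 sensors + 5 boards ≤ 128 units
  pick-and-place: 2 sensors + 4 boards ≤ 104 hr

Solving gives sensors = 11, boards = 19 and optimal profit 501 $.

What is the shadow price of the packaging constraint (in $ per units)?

At the optimum: test uses 49 of 49 (binding); solder uses 112 of 130 (slack = 18); packaging uses 128 of 128 (binding); pick-and-place uses 98 of 104 (slack = 6).
By complementary slackness, y = 0 for the non-binding constraints.
Dual feasibility on the basic columns requires 1·y_test + 3·y_packaging = 11, 2·y_test + 5·y_packaging = 20.
→ y_test = 5 and y_packaging = 2.
Shadow price of packaging = 2.

2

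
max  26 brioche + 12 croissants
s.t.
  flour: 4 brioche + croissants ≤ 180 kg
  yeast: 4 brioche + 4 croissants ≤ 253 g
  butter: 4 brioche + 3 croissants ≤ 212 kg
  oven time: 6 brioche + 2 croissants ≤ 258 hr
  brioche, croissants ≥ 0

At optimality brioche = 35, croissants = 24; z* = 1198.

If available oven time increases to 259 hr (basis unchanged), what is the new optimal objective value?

At the optimum: flour uses 164 of 180 (slack = 16); yeast uses 236 of 253 (slack = 17); butter uses 212 of 212 (binding); oven time uses 258 of 258 (binding).
Since flour, yeast are not tight, their duals are 0.
From A_Bᵀ y = c: 4·y_butter + 6·y_oven time = 26; 3·y_butter + 2·y_oven time = 12.
This yields shadow prices y_butter = 2, y_oven time = 3.
Δz = y_oven time·Δb = 3 × (1) = 3, so new z* = 1198 + 3 = 1201.

1201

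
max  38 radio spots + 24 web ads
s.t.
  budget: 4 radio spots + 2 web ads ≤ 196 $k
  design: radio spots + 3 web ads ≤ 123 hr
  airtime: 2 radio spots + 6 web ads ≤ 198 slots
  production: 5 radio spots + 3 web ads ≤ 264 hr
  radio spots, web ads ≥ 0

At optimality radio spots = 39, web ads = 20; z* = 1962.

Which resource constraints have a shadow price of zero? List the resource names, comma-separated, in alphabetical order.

design, production

budget: 196/196 (binding)
design: 99/123 (slack 24)
airtime: 198/198 (binding)
production: 255/264 (slack 9)
By complementary slackness, a constraint with positive slack has shadow price 0 → design, production.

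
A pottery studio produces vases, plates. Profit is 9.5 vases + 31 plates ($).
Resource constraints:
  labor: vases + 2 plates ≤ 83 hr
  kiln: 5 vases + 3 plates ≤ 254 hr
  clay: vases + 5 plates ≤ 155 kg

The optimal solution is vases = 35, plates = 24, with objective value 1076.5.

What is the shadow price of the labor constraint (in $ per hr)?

5.5

Binding: labor and clay. Non-binding: kiln (7 unused).
Slack constraints have shadow price 0 (complementary slackness).
Dual feasibility on the basic columns requires 1·y_labor + 1·y_clay = 9.5, 2·y_labor + 5·y_clay = 31.
→ y_labor = 5.5 and y_clay = 4.
Shadow price of labor = 5.5.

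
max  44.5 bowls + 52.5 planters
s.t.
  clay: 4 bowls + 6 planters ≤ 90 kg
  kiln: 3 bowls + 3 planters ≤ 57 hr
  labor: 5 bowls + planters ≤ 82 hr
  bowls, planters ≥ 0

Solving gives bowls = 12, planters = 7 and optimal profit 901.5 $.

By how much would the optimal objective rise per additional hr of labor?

At the optimum: clay uses 90 of 90 (binding); kiln uses 57 of 57 (binding); labor uses 67 of 82 (slack = 15).
Since labor is not tight, its dual is 0.
The binding rows give the dual system: 4·y_clay + 3·y_kiln = 44.5 and 6·y_clay + 3·y_kiln = 52.5.
This yields shadow prices y_clay = 4, y_kiln = 9.5.
Shadow price of labor = 0.

0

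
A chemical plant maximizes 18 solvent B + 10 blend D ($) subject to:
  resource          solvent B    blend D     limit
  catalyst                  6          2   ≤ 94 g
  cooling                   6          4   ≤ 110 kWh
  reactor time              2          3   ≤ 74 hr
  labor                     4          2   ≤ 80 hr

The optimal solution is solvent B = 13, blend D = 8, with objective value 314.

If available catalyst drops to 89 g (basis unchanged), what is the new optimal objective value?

309

Check each constraint at x*: catalyst 94/94 (tight); cooling 110/110 (tight); reactor time 50/74 (slack 24); labor 68/80 (slack 12).
By complementary slackness, y = 0 for the non-binding constraints.
Dual feasibility on the basic columns requires 6·y_catalyst + 6·y_cooling = 18, 2·y_catalyst + 4·y_cooling = 10.
→ y_catalyst = 1 and y_cooling = 2.
Δz = y_catalyst·Δb = 1 × (-5) = -5, so new z* = 314 − 5 = 309.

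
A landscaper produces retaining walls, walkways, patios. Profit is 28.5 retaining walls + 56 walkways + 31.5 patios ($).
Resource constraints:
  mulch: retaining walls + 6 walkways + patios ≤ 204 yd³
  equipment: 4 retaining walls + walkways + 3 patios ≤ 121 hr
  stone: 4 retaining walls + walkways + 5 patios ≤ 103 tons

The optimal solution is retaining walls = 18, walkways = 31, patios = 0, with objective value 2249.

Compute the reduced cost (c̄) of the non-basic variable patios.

Check each constraint at x*: mulch 204/204 (tight); equipment 103/121 (slack 18); stone 103/103 (tight).
By complementary slackness, y = 0 for the non-binding constraint.
Dual feasibility on the basic columns requires 1·y_mulch + 4·y_stone = 28.5, 6·y_mulch + 1·y_stone = 56.
This yields shadow prices y_mulch = 8.5, y_stone = 5.
Reduced cost of patios: c₃ − yᵀa₃ = 31.5 − (8.5·1 + 5·5) = 31.5 − 33.5 = -2.

-2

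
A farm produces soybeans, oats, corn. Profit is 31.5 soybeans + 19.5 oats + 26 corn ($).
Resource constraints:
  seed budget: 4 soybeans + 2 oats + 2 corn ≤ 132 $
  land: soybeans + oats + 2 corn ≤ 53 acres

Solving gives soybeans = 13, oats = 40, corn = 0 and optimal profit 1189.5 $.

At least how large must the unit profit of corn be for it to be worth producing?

27

Both seed budget and land are binding at x*.
Dual feasibility on the basic columns requires 4·y_seed budget + 1·y_land = 31.5, 2·y_seed budget + 1·y_land = 19.5.
This yields shadow prices y_seed budget = 6, y_land = 7.5.
corn enters the basis when its profit ≥ yᵀa₃ = 6·2 + 7.5·2 = 27.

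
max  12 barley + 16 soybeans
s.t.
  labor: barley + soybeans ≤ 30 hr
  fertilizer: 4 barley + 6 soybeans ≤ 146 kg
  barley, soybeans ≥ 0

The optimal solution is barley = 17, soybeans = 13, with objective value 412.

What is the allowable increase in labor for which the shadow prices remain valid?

6.5

Binding constraints: labor, fertilizer. The basis is B = [[1,1],[4,6]] with det 2.
Per unit increase in labor, x* moves by d = (3, -2).
The basis stays optimal until soybeans reaches 0; allowable increase = 6.5 hr.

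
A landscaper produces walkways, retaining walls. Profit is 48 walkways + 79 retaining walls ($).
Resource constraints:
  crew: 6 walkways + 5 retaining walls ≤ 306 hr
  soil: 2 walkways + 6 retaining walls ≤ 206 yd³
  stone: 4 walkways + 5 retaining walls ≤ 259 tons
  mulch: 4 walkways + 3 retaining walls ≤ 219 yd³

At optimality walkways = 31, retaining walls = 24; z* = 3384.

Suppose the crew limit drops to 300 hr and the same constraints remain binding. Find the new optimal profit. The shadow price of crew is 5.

Δb = -6, so new z* = 3384 + (5)·(-6) = 3384 − 30 = 3354.

3354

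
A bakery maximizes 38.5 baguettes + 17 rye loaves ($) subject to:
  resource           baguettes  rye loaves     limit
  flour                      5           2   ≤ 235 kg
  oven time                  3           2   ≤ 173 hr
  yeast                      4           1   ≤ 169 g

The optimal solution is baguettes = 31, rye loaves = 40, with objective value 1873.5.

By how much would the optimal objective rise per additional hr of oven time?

2

Binding: flour and oven time. Non-binding: yeast (5 unused).
By complementary slackness, y = 0 for the non-binding constraint.
The binding rows give the dual system: 5·y_flour + 3·y_oven time = 38.5 and 2·y_flour + 2·y_oven time = 17.
This yields shadow prices y_flour = 6.5, y_oven time = 2.
Shadow price of oven time = 2.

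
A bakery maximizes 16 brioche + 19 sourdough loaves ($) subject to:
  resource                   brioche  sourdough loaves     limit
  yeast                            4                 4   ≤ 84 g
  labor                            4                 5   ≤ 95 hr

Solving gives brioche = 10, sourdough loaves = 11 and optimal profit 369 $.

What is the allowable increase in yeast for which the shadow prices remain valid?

Binding constraints: yeast, labor. The basis is B = [[4,4],[4,5]] with det 4.
Per unit increase in yeast, x* moves by d = (1.25, -1).
The basis stays optimal until sourdough loaves reaches 0; allowable increase = 11 g.

11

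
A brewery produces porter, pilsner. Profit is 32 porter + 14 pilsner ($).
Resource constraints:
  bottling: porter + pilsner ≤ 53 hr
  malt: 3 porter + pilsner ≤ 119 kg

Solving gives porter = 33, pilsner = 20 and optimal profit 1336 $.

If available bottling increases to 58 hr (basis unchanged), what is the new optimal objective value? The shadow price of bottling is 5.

1361

Δb = 5, so new z* = 1336 + (5)·(5) = 1336 + 25 = 1361.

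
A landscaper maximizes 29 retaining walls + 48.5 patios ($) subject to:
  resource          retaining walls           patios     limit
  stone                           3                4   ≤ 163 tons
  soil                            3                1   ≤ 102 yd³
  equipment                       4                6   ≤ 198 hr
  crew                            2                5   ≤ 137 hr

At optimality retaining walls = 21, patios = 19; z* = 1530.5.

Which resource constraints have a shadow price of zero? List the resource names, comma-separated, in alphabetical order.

soil, stone

stone: 139/163 (slack 24)
soil: 82/102 (slack 20)
equipment: 198/198 (binding)
crew: 137/137 (binding)
By complementary slackness, a constraint with positive slack has shadow price 0 → soil, stone.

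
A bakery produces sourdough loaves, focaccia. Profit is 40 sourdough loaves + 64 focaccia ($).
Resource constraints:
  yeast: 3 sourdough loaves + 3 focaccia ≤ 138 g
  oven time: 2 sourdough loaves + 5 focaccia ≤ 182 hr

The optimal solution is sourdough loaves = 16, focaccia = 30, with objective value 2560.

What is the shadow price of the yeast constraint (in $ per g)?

Check each constraint at x*: yeast 138/138 (tight); oven time 182/182 (tight).
From A_Bᵀ y = c: 3·y_yeast + 2·y_oven time = 40; 3·y_yeast + 5·y_oven time = 64.
Solving: y_yeast = 8, y_oven time = 8.
Shadow price of yeast = 8.

8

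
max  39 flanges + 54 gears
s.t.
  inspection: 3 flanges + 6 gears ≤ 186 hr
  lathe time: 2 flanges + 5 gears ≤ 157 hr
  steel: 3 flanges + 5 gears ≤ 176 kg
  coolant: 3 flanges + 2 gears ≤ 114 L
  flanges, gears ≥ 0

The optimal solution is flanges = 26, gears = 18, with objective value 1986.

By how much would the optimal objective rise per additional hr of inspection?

7

Binding: inspection and coolant. Non-binding: lathe time (15 unused), steel (8 unused).
Since lathe time, steel are not tight, their duals are 0.
From A_Bᵀ y = c: 3·y_inspection + 3·y_coolant = 39; 6·y_inspection + 2·y_coolant = 54.
This yields shadow prices y_inspection = 7, y_coolant = 6.
Shadow price of inspection = 7.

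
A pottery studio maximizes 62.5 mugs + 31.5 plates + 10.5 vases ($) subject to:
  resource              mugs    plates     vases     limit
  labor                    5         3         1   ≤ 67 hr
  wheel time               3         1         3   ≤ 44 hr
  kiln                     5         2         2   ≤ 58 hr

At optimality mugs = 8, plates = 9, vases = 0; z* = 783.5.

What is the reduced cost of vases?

Check each constraint at x*: labor 67/67 (tight); wheel time 33/44 (slack 11); kiln 58/58 (tight).
Since wheel time is not tight, its dual is 0.
Dual feasibility on the basic columns requires 5·y_labor + 5·y_kiln = 62.5, 3·y_labor + 2·y_kiln = 31.5.
This yields shadow prices y_labor = 6.5, y_kiln = 6.
Reduced cost of vases: c₃ − yᵀa₃ = 10.5 − (6.5·1 + 6·2) = 10.5 − 18.5 = -8.

-8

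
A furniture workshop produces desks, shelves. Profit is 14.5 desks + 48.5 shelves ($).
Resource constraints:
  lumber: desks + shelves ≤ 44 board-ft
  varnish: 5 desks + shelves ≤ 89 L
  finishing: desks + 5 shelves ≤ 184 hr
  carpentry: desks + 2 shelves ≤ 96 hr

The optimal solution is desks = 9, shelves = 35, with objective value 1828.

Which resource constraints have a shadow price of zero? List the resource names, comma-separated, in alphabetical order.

lumber: 44/44 (binding)
varnish: 80/89 (slack 9)
finishing: 184/184 (binding)
carpentry: 79/96 (slack 17)
By complementary slackness, a constraint with positive slack has shadow price 0 → carpentry, varnish.

carpentry, varnish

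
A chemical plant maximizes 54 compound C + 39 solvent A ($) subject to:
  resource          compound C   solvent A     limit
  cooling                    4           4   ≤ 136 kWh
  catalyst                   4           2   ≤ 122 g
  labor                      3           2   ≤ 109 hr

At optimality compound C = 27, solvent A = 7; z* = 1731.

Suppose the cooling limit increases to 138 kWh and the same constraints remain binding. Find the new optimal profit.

Binding: cooling and catalyst. Non-binding: labor (14 unused).
Slack constraints have shadow price 0 (complementary slackness).
From A_Bᵀ y = c: 4·y_cooling + 4·y_catalyst = 54; 4·y_cooling + 2·y_catalyst = 39.
This yields shadow prices y_cooling = 6, y_catalyst = 7.5.
Δz = y_cooling·Δb = 6 × (2) = 12, so new z* = 1731 + 12 = 1743.

1743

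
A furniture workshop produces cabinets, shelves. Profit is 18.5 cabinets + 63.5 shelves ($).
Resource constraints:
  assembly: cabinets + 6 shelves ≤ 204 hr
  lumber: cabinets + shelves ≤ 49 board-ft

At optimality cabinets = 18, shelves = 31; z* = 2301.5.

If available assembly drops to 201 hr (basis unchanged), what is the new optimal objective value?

2274.5

At the optimum: assembly uses 204 of 204 (binding); lumber uses 49 of 49 (binding).
From A_Bᵀ y = c: 1·y_assembly + 1·y_lumber = 18.5; 6·y_assembly + 1·y_lumber = 63.5.
→ y_assembly = 9 and y_lumber = 9.5.
Δz = y_assembly·Δb = 9 × (-3) = -27, so new z* = 2301.5 − 27 = 2274.5.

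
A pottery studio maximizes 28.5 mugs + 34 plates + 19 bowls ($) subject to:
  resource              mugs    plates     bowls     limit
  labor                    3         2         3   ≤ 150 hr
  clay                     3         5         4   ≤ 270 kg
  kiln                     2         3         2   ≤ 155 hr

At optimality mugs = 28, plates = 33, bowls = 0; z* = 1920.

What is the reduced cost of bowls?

-9.5

Binding: labor and kiln. Non-binding: clay (21 unused).
By complementary slackness, y = 0 for the non-binding constraint.
The binding rows give the dual system: 3·y_labor + 2·y_kiln = 28.5 and 2·y_labor + 3·y_kiln = 34.
Solving: y_labor = 3.5, y_kiln = 9.
Reduced cost of bowls: c₃ − yᵀa₃ = 19 − (3.5·3 + 9·2) = 19 − 28.5 = -9.5.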